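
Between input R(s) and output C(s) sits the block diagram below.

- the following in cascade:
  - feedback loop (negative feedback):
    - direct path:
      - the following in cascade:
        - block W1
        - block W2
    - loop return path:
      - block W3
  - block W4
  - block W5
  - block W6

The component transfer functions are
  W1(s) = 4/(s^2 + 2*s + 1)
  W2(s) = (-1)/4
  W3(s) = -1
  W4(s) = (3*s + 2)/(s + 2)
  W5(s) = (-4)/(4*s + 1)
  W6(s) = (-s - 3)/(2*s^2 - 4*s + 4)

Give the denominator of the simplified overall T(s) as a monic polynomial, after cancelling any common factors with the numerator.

Step 1: multiply W1, W2 (series) -> (-1)/(s^2 + 2*s + 1)
Step 2: feedback reduction of (W1*W2), W3 -> (-1)/(s^2 + 2*s + 2)
Step 3: multiply [(W1*W2)/(1+(W1*W2)*W3)], W4, W5, W6 (series) -> (-6*s^2 - 22*s - 12)/(4*s^6 + 9*s^5 + 2*s^4 + 16*s^2 + 36*s + 8)
No further cancellation is possible in the step-3 result, so that is T(s). Its denominator becomes monic after dividing by the leading coefficient 4.

Hence the answer: s^6 + 9*s^5/4 + s^4/2 + 4*s^2 + 9*s + 2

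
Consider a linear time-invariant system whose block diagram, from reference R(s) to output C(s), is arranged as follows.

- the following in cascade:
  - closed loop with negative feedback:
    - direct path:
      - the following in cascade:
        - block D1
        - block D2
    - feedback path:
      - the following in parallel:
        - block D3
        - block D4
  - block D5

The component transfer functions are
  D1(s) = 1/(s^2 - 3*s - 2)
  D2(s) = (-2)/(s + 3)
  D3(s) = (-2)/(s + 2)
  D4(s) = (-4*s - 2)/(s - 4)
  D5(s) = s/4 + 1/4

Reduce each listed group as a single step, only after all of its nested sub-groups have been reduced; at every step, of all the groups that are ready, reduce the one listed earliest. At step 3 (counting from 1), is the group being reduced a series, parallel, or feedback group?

Reducing step by step:

1. reduce the series chain D1, D2
2. parallel reduction of D3, D4
3. feedback reduction of (D1*D2), (D3+D4)
4. series reduction of [(D1*D2)/(1+(D1*D2)*(D3+D4))], D5
The group at step 3 is a feedback group.

Answer: feedback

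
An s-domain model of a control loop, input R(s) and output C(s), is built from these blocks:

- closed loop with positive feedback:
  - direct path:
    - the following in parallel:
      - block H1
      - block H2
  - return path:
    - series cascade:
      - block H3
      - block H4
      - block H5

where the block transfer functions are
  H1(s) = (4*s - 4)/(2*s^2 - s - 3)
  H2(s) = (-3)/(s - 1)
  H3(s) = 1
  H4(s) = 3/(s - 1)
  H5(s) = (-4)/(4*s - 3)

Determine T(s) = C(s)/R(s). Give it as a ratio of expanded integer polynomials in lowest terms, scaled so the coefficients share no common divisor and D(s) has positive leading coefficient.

(1) add H1, H2 (parallel) -> (-2*s^2 - 5*s + 13)/(2*s^3 - 3*s^2 - 2*s + 3)
(2) series reduction of H3, H4, H5 -> (-12)/(4*s^2 - 7*s + 3)
(3) feedback reduction of (H1+H2), (H3*H4*H5) - this is the overall T(s), already in the required normalized form

Therefore the answer is (-8*s^4 - 6*s^3 + 81*s^2 - 106*s + 39)/(8*s^5 - 26*s^4 + 19*s^3 - 7*s^2 - 87*s + 165).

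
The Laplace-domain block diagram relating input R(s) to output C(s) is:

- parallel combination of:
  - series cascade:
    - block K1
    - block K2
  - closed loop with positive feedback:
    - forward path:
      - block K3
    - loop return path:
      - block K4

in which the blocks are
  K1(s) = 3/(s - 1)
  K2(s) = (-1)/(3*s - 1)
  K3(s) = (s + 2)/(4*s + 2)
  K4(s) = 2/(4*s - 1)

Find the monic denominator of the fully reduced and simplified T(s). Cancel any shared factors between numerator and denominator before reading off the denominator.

Reducing step by step:

(1) multiply K1, K2 (series) gives (-3)/(3*s^2 - 4*s + 1)
(2) close the feedback loop around K3, K4 gives (4*s^2 + 7*s - 2)/(16*s^2 + 2*s - 6)
(3) sum the parallel branches (K1*K2), [K3/(1-K3*K4)] gives (12*s^4 + 5*s^3 - 78*s^2 + 9*s + 16)/(48*s^4 - 58*s^3 - 10*s^2 + 26*s - 6)
Step 3 gives the fully reduced T(s), with no common factor left to cancel. The denominator's leading coefficient is 48, so divide each of its coefficients by 48 to get the monic form.

Answer: s^4 - 29*s^3/24 - 5*s^2/24 + 13*s/24 - 1/8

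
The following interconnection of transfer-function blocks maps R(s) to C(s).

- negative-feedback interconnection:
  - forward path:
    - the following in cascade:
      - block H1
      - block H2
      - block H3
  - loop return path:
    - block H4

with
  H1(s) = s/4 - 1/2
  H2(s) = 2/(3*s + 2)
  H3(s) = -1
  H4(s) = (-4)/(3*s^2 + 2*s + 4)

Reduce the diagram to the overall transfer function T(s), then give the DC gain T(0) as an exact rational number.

Step 1. combine H1, H2, H3 in series; result (2 - s)/(6*s + 4)
Step 2. close the feedback loop around (H1*H2*H3), H4; result (-3*s^3 + 4*s^2 + 8)/(18*s^3 + 24*s^2 + 36*s + 8)
That last expression is T(s); at s = 0 only the constant terms survive, so T(0) = 8/8 = 1.

Final answer: 1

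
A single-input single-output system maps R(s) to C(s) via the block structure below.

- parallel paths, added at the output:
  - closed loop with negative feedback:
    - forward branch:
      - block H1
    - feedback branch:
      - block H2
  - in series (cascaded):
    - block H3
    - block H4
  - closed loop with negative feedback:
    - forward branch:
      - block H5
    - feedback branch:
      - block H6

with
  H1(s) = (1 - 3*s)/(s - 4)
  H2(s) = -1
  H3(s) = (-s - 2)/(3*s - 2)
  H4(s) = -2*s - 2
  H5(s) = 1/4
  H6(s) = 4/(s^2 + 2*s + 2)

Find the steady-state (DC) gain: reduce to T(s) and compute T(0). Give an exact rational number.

Reducing step by step:

Step 1: close the feedback loop around H1, H2: (1 - 3*s)/(4*s - 5)
Step 2: cascade H3, H4: (2*s^2 + 6*s + 4)/(3*s - 2)
Step 3: collapse the loop (H5 forward, H6 return): (s^2 + 2*s + 2)/(4*s^2 + 8*s + 12)
Step 4: parallel reduction of [H1/(1+H1*H2)], (H3*H4), [H5/(1+H5*H6)]: (32*s^5 + 96*s^4 + 117*s^3 - 80*s^2 - 262*s - 244)/(48*s^4 + 4*s^3 - 196*s + 120)
Step 4 gives the overall T(s). Then T(0) = -244/120 = -61/30.

Answer: -61/30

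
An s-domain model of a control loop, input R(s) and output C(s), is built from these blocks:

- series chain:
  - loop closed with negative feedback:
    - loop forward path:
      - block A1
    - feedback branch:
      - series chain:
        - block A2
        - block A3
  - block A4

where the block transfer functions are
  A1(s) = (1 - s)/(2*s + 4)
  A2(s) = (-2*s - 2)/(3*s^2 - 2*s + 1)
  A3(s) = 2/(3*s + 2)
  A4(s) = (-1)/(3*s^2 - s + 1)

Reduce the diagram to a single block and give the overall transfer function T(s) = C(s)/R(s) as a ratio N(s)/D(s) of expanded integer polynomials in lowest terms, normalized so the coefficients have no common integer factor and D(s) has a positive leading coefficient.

Step 1: reduce the series chain A2, A3 gives (-4*s - 4)/(9*s^3 - s + 2)
Step 2: feedback reduction of A1, (A2*A3) gives (-9*s^4 + 9*s^3 + s^2 - 3*s + 2)/(18*s^4 + 36*s^3 + 2*s^2 + 4)
Step 3: combine [A1/(1+A1*(A2*A3))], A4 in series, which is the overall transfer function T(s) = C(s)/R(s) in lowest terms

Hence the answer: (9*s^4 - 9*s^3 - s^2 + 3*s - 2)/(54*s^6 + 90*s^5 - 12*s^4 + 34*s^3 + 14*s^2 - 4*s + 4)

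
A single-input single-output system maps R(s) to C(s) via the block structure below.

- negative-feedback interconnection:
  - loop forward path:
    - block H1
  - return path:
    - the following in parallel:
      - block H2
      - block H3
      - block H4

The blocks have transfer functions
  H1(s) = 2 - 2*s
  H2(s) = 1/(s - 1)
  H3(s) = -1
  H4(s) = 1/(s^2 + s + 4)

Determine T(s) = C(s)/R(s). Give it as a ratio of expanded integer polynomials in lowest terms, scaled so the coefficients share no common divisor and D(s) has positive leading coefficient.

Reducing step by step:

Step 1 - reduce the parallel group H2, H3, H4 gives (-s^3 + s^2 - s + 7)/(s^3 + 3*s - 4)
Step 2 - feedback reduction of H1, (H2+H3+H4), giving the overall T(s)

Answer: (-2*s^3 - 6*s + 8)/(2*s^3 - s^2 + 3*s - 10)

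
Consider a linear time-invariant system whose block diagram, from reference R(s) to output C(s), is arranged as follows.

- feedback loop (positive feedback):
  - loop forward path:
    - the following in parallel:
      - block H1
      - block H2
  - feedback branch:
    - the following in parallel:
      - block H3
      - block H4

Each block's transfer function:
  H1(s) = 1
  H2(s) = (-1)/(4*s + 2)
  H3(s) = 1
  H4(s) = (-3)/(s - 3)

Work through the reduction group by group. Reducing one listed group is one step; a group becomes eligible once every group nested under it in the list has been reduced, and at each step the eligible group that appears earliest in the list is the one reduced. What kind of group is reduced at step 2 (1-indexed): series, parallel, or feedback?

Step 1 - reduce the parallel group H1, H2
Step 2 - add H3, H4 (parallel)
Step 3 - reduce the feedback loop with forward (H1+H2) and return (H3+H4)
At step 2 the group reduced is parallel.

Hence the answer: parallel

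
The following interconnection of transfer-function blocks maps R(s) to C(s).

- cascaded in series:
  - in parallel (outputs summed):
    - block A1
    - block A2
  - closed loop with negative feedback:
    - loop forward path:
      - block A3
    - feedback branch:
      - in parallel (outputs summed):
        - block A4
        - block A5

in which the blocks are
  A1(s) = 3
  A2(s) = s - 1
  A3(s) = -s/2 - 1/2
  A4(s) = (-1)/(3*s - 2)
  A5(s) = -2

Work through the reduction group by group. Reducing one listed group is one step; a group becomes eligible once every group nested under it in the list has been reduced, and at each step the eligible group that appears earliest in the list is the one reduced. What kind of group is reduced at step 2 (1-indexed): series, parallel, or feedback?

Reducing step by step:

[1] reduce the parallel group A1, A2
[2] combine A4, A5 in parallel
[3] feedback reduction of A3, (A4+A5)
[4] reduce the series chain (A1+A2), [A3/(1+A3*(A4+A5))]
The group at step 2 is a parallel group.

Answer: parallel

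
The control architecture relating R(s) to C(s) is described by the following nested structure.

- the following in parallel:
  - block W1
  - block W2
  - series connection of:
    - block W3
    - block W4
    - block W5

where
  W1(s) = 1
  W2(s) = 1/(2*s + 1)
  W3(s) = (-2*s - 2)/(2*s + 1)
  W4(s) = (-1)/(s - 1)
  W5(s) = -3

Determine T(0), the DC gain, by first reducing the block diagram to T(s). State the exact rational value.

The answer is 8.

Reasoning:
Step 1. cascade W3, W4, W5 -> (-6*s - 6)/(2*s^2 - s - 1)
Step 2. sum the parallel branches W1, W2, (W3*W4*W5) -> (2*s^2 - 6*s - 8)/(2*s^2 - s - 1)
DC gain: substitute s = 0 into T(s) from step 2: T(0) = -8/(-1) = 8.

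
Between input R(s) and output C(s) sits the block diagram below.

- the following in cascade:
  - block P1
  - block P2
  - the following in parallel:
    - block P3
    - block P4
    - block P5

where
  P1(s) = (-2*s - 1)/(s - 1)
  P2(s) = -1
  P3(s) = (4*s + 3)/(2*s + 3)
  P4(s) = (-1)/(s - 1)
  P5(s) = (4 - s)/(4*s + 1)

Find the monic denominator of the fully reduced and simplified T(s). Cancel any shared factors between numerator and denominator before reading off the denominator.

First reduce the diagram to T(s).

Step 1: reduce the parallel group P3, P4, P5 -> (14*s^3 - s^2 - 20*s - 18)/(8*s^3 + 6*s^2 - 11*s - 3)
Step 2: reduce the series chain P1, P2, (P3+P4+P5) -> (28*s^4 + 12*s^3 - 41*s^2 - 56*s - 18)/(8*s^4 - 2*s^3 - 17*s^2 + 8*s + 3)
The result of step 2 is T(s) in lowest terms. Its denominator has leading coefficient 8; dividing the denominator through by 8 makes it monic.

Answer: s^4 - s^3/4 - 17*s^2/8 + s + 3/8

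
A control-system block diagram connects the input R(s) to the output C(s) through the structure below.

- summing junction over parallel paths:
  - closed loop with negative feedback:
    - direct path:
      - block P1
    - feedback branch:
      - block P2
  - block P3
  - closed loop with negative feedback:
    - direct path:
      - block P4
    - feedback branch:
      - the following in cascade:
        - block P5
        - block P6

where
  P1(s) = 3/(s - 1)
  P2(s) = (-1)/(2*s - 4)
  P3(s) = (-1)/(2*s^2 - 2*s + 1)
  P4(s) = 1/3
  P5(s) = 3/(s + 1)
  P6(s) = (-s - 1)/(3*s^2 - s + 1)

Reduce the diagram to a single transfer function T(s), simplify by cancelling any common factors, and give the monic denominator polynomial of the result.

First reduce the diagram to T(s).

Step 1. collapse the loop (P1 forward, P2 return) = (6*s - 12)/(2*s^2 - 6*s + 1)
Step 2. cascade P5, P6 = (-3)/(3*s^2 - s + 1)
Step 3. reduce the feedback loop with forward P4 and return (P5*P6) = (3*s^2 - s + 1)/(9*s^2 - 3*s)
Step 4. combine [P1/(1+P1*P2)], P3, [P4/(1+P4*(P5*P6))] in parallel = (12*s^6 + 56*s^5 - 310*s^4 + 382*s^3 - 198*s^2 + 30*s + 1)/(36*s^6 - 156*s^5 + 192*s^4 - 120*s^3 + 33*s^2 - 3*s)
That last expression is T(s), already simplified. Scaling its denominator by 1/36 (the reciprocal of the leading coefficient) yields the monic denominator.

Answer: s^6 - 13*s^5/3 + 16*s^4/3 - 10*s^3/3 + 11*s^2/12 - s/12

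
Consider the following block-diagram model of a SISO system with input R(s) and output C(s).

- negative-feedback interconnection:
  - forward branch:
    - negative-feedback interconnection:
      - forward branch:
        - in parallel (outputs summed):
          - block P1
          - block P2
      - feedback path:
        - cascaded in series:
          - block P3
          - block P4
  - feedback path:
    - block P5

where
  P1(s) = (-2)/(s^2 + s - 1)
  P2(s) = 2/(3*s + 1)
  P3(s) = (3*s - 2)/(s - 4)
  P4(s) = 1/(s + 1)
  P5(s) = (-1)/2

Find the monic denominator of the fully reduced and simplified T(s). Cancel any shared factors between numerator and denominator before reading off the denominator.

(1) reduce the parallel group P1, P2, giving (2*s^2 - 4*s - 4)/(3*s^3 + 4*s^2 - 2*s - 1)
(2) multiply P3, P4 (series), giving (3*s - 2)/(s^2 - 3*s - 4)
(3) close the feedback loop around (P1+P2), (P3*P4), giving (2*s^4 - 10*s^3 + 28*s + 16)/(3*s^5 - 5*s^4 - 20*s^3 - 27*s^2 + 7*s + 12)
(4) reduce the feedback loop with forward [(P1+P2)/(1+(P1+P2)*(P3*P4))] and return P5, giving (2*s^4 - 10*s^3 + 28*s + 16)/(3*s^5 - 6*s^4 - 15*s^3 - 27*s^2 - 7*s + 4)
Step 4 gives the fully reduced T(s), with no common factor left to cancel. The denominator's leading coefficient is 3, so divide each of its coefficients by 3 to get the monic form.

Final answer: s^5 - 2*s^4 - 5*s^3 - 9*s^2 - 7*s/3 + 4/3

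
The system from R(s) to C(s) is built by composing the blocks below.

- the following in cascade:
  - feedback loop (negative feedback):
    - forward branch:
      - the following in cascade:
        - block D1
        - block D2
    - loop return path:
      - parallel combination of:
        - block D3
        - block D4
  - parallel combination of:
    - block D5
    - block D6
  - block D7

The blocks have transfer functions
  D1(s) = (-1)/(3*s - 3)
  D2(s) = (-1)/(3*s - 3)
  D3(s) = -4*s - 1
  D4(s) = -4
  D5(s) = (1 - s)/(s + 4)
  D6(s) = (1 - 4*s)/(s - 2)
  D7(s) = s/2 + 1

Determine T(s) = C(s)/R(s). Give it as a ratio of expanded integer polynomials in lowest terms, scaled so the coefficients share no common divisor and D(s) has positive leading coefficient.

The answer is (-5*s^3 - 22*s^2 - 22*s + 4)/(18*s^4 - 8*s^3 - 224*s^2 + 368*s - 64).

Reasoning:
[1] multiply D1, D2 (series); result 1/(9*s^2 - 18*s + 9)
[2] add D3, D4 (parallel); result -4*s - 5
[3] collapse the loop ((D1*D2) forward, (D3+D4) return); result 1/(9*s^2 - 22*s + 4)
[4] parallel reduction of D5, D6; result (-5*s^2 - 12*s + 2)/(s^2 + 2*s - 8)
[5] multiply [(D1*D2)/(1+(D1*D2)*(D3+D4))], (D5+D6), D7 (series), which is the overall transfer function T(s) = C(s)/R(s) in lowest terms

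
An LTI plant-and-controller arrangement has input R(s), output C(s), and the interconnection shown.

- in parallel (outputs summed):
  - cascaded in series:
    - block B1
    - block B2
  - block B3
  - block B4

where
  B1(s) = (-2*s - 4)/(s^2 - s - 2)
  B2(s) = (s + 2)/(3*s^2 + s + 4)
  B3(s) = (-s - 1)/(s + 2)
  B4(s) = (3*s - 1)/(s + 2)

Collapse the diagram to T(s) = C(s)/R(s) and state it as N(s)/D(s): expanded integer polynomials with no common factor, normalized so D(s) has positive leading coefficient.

Answer: (6*s^5 - 10*s^4 - 4*s^3 - 18*s^2 - 28*s)/(3*s^5 + 4*s^4 - 7*s^3 - 12*s^2 - 20*s - 16)

Working:
Step 1 - series reduction of B1, B2 = (-2*s^2 - 8*s - 8)/(3*s^4 - 2*s^3 - 3*s^2 - 6*s - 8)
Step 2 - combine (B1*B2), B3, B4 in parallel, which is the overall transfer function T(s) = C(s)/R(s) in lowest terms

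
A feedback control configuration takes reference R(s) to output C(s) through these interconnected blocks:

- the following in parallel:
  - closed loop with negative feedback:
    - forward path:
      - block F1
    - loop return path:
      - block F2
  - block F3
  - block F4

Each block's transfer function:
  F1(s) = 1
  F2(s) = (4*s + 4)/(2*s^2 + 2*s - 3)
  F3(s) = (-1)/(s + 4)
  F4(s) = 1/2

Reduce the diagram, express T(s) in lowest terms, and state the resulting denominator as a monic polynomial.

Step 1 - apply the feedback formula to F1, F2 -> (2*s^2 + 2*s - 3)/(2*s^2 + 6*s + 1)
Step 2 - add [F1/(1+F1*F2)], F3, F4 (parallel) -> (6*s^3 + 30*s^2 + 23*s - 22)/(4*s^3 + 28*s^2 + 50*s + 8)
The result of step 2 is T(s) in lowest terms. Its denominator has leading coefficient 4; dividing the denominator through by 4 makes it monic.

Hence the answer: s^3 + 7*s^2 + 25*s/2 + 2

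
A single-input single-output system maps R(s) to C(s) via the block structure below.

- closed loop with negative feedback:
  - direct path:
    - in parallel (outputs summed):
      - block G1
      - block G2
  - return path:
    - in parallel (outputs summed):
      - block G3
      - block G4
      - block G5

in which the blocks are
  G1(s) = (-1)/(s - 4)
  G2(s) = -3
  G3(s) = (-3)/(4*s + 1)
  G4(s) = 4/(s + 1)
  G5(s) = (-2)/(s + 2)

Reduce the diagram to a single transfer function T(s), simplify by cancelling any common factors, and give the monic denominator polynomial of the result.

The answer is s^4 - 9*s^3/2 - 37*s^2/4 + 145*s/4 - 2.

Reasoning:
Step 1: add G1, G2 (parallel) = (11 - 3*s)/(s - 4)
Step 2: combine G3, G4, G5 in parallel = (5*s^2 + 17*s)/(4*s^3 + 13*s^2 + 11*s + 2)
Step 3: collapse the loop ((G1+G2) forward, (G3+G4+G5) return) = (-12*s^4 + 5*s^3 + 110*s^2 + 115*s + 22)/(4*s^4 - 18*s^3 - 37*s^2 + 145*s - 8)
T(s) is the step-3 result (common factors already cancelled). Leading coefficient of the denominator: 4. Divide through by 4 for the monic polynomial.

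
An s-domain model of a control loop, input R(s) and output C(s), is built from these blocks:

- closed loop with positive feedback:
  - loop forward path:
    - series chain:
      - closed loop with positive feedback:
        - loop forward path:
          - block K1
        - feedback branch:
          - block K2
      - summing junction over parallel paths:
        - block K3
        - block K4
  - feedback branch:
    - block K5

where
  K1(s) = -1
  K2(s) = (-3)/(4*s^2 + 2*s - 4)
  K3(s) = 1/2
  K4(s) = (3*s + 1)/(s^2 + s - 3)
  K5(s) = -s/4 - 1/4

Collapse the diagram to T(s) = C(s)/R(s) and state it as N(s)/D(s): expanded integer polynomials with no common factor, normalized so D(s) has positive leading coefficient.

First reduce the diagram to T(s).

Step 1: close the feedback loop around K1, K2; result (-4*s^2 - 2*s + 4)/(4*s^2 + 2*s - 7)
Step 2: combine K3, K4 in parallel; result (s^2 + 7*s - 1)/(2*s^2 + 2*s - 6)
Step 3: reduce the series chain [K1/(1-K1*K2)], (K3+K4); result (-2*s^4 - 15*s^3 - 3*s^2 + 15*s - 2)/(4*s^4 + 6*s^3 - 17*s^2 - 13*s + 21)
Step 4: collapse the loop (([K1/(1-K1*K2)]*(K3+K4)) forward, K5 return): this yields T(s), and no further normalization is needed

Answer: (8*s^4 + 60*s^3 + 12*s^2 - 60*s + 8)/(2*s^5 + s^4 - 6*s^3 + 56*s^2 + 39*s - 82)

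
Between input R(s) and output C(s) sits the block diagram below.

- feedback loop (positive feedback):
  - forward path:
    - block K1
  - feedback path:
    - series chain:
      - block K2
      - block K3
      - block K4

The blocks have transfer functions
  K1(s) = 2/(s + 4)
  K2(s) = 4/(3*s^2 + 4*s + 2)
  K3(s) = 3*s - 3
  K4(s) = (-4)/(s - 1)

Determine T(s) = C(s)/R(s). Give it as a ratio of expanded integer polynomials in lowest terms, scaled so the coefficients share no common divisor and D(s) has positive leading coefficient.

Step 1: series reduction of K2, K3, K4 gives (-48)/(3*s^2 + 4*s + 2)
Step 2: close the feedback loop around K1, (K2*K3*K4) - this is the overall T(s), already in the required normalized form

Therefore the answer is (6*s^2 + 8*s + 4)/(3*s^3 + 16*s^2 + 18*s + 104).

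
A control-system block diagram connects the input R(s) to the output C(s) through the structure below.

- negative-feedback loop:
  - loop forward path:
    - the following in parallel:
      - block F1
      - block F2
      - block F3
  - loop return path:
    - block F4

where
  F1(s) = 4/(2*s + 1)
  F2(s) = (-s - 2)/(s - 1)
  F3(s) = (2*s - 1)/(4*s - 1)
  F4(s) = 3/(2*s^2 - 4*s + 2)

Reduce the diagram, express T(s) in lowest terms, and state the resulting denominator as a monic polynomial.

[1] parallel reduction of F1, F2, F3 -> (-4*s^3 - 6*s^2 - 24*s + 7)/(8*s^3 - 6*s^2 - 3*s + 1)
[2] apply the feedback formula to (F1+F2+F3), F4 -> (-8*s^5 + 4*s^4 - 32*s^3 + 98*s^2 - 76*s + 14)/(16*s^5 - 44*s^4 + 22*s^3 - 16*s^2 - 82*s + 23)
Step 2 gives the fully reduced T(s), with no common factor left to cancel. The denominator's leading coefficient is 16, so divide each of its coefficients by 16 to get the monic form.

Hence the answer: s^5 - 11*s^4/4 + 11*s^3/8 - s^2 - 41*s/8 + 23/16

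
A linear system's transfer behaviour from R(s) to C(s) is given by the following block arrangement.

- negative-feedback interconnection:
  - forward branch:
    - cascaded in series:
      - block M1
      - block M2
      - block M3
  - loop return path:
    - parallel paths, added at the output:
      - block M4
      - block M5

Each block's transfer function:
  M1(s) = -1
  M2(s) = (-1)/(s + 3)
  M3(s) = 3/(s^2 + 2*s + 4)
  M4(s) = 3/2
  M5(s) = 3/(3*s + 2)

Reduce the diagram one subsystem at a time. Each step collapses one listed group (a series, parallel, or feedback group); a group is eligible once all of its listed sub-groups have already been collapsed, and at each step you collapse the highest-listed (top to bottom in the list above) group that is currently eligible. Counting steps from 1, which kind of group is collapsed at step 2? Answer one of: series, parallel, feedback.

[1] multiply M1, M2, M3 (series)
[2] parallel reduction of M4, M5
[3] close the feedback loop around (M1*M2*M3), (M4+M5)
Step 2 collapses a parallel group.

Final answer: parallel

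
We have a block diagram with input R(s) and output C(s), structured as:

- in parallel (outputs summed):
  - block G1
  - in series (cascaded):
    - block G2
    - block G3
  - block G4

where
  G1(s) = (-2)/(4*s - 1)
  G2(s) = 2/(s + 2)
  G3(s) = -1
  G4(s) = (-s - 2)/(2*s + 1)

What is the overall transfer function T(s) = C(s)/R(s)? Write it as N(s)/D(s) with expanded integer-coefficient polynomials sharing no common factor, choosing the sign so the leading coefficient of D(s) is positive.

Step 1 - combine G2, G3 in series gives (-2)/(s + 2)
Step 2 - sum the parallel branches G1, (G2*G3), G4; the result is T(s) itself (integer coefficients, no common factor, positive leading denominator coefficient)

Therefore the answer is (-4*s^3 - 35*s^2 - 26*s + 2)/(8*s^3 + 18*s^2 + 3*s - 2).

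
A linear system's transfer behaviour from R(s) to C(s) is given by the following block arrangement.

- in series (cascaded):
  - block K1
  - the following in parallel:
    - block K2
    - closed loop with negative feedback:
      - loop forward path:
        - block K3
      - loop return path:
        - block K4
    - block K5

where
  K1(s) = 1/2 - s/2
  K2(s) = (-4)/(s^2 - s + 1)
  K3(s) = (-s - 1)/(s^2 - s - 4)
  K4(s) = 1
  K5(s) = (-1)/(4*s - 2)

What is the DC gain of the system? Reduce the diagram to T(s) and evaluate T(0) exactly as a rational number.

Reducing step by step:

Step 1. collapse the loop (K3 forward, K4 return); result (-s - 1)/(s^2 - 2*s - 5)
Step 2. sum the parallel branches K2, [K3/(1+K3*K4)], K5; result (-5*s^4 - 11*s^3 + 42*s^2 + 57*s - 33)/(4*s^5 - 14*s^4 - 2*s^3 + 16*s^2 - 26*s + 10)
Step 3. series reduction of K1, (K2+[K3/(1+K3*K4)]+K5); result (5*s^5 + 6*s^4 - 53*s^3 - 15*s^2 + 90*s - 33)/(8*s^5 - 28*s^4 - 4*s^3 + 32*s^2 - 52*s + 20)
Step 3 gives the overall T(s). Then T(0) = -33/20.

Answer: -33/20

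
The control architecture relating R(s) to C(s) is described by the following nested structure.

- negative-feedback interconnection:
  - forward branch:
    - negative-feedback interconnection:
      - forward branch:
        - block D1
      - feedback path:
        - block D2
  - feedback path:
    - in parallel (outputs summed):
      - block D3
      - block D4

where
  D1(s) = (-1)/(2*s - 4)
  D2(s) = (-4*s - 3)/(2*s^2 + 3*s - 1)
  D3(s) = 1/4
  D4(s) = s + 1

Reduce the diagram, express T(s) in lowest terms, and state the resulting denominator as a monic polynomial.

1. reduce the feedback loop with forward D1 and return D2 gives (-2*s^2 - 3*s + 1)/(4*s^3 - 2*s^2 - 10*s + 7)
2. reduce the parallel group D3, D4 gives s + 5/4
3. feedback reduction of [D1/(1+D1*D2)], (D3+D4) gives (-8*s^2 - 12*s + 4)/(8*s^3 - 30*s^2 - 51*s + 33)
T(s) is the step-3 result (common factors already cancelled). Leading coefficient of the denominator: 8. Divide through by 8 for the monic polynomial.

Hence the answer: s^3 - 15*s^2/4 - 51*s/8 + 33/8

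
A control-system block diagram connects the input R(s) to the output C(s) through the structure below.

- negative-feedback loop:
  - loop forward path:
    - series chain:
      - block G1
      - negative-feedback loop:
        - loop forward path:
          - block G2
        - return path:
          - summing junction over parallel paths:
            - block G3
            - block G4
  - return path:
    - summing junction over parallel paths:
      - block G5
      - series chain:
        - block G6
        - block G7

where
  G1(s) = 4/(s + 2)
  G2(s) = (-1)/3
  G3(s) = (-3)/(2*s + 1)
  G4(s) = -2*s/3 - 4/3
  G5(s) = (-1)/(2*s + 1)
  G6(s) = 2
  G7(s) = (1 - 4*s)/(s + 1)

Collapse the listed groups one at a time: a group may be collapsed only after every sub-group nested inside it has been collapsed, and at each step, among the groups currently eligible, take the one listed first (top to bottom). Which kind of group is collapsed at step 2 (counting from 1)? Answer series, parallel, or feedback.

Step 1: reduce the parallel group G3, G4
Step 2: apply the feedback formula to G2, (G3+G4)
Step 3: cascade G1, [G2/(1+G2*(G3+G4))]
Step 4: series reduction of G6, G7
Step 5: combine G5, (G6*G7) in parallel
Step 6: apply the feedback formula to (G1*[G2/(1+G2*(G3+G4))]), (G5+(G6*G7))
So the answer for step 2 is feedback.

Final answer: feedback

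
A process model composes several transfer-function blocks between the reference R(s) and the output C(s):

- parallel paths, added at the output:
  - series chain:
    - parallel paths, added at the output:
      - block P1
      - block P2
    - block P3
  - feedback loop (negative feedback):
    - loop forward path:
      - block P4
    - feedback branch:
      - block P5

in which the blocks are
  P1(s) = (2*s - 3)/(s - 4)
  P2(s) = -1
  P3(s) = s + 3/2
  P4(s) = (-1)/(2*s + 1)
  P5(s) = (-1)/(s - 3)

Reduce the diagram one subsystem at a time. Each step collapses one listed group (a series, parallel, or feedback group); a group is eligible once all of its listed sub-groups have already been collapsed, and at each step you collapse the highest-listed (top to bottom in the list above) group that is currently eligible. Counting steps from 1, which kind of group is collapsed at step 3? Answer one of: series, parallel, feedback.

Reducing step by step:

1. combine P1, P2 in parallel
2. series reduction of (P1+P2), P3
3. close the feedback loop around P4, P5
4. combine ((P1+P2)*P3), [P4/(1+P4*P5)] in parallel
The group at step 3 is a feedback group.

Answer: feedback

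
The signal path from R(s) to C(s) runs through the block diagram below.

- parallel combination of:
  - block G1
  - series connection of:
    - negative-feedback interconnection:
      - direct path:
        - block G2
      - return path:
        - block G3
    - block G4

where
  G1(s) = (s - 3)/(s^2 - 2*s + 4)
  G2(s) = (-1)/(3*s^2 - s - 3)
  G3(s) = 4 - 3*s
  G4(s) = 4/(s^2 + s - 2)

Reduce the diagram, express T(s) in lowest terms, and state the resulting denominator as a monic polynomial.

Answer: s^6 - s^5/3 - 3*s^4 + 31*s^3/3 - 8*s^2/3 - 24*s + 56/3

Working:
Step 1: apply the feedback formula to G2, G3: (-1)/(3*s^2 + 2*s - 7)
Step 2: series reduction of [G2/(1+G2*G3)], G4: (-4)/(3*s^4 + 5*s^3 - 11*s^2 - 11*s + 14)
Step 3: reduce the parallel group G1, ([G2/(1+G2*G3)]*G4): (3*s^5 - 4*s^4 - 26*s^3 + 18*s^2 + 55*s - 58)/(3*s^6 - s^5 - 9*s^4 + 31*s^3 - 8*s^2 - 72*s + 56)
The result of step 3 is T(s) in lowest terms. Its denominator has leading coefficient 3; dividing the denominator through by 3 makes it monic.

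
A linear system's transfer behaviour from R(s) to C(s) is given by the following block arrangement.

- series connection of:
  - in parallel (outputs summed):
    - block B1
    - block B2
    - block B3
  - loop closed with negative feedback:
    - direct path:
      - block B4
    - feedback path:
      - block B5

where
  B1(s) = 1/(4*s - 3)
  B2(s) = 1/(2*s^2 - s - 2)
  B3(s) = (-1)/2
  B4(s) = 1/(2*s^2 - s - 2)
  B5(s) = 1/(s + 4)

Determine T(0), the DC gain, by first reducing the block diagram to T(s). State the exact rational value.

Reducing step by step:

Step 1: reduce the parallel group B1, B2, B3, giving (-8*s^3 + 14*s^2 + 11*s - 16)/(16*s^3 - 20*s^2 - 10*s + 12)
Step 2: feedback reduction of B4, B5, giving (s + 4)/(2*s^3 + 7*s^2 - 6*s - 7)
Step 3: combine (B1+B2+B3), [B4/(1+B4*B5)] in series, giving (-8*s^4 - 18*s^3 + 67*s^2 + 28*s - 64)/(32*s^6 + 72*s^5 - 256*s^4 - 38*s^3 + 284*s^2 - 2*s - 84)
Evaluating the step-3 result (the overall T(s)) at s = 0 gives T(0) = -64/(-84) = 16/21.

Answer: 16/21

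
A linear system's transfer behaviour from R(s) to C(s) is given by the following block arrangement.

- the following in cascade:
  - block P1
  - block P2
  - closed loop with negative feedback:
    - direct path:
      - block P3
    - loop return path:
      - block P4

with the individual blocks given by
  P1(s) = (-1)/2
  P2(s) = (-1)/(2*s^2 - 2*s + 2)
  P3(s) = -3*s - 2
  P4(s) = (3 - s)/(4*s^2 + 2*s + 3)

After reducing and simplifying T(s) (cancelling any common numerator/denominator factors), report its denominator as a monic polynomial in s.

Reducing step by step:

Step 1 - close the feedback loop around P3, P4; result (-12*s^3 - 14*s^2 - 13*s - 6)/(7*s^2 - 5*s - 3)
Step 2 - cascade P1, P2, [P3/(1+P3*P4)]; result (-12*s^3 - 14*s^2 - 13*s - 6)/(28*s^4 - 48*s^3 + 36*s^2 - 8*s - 12)
No further cancellation is possible in the step-2 result, so that is T(s). Its denominator becomes monic after dividing by the leading coefficient 28.

Answer: s^4 - 12*s^3/7 + 9*s^2/7 - 2*s/7 - 3/7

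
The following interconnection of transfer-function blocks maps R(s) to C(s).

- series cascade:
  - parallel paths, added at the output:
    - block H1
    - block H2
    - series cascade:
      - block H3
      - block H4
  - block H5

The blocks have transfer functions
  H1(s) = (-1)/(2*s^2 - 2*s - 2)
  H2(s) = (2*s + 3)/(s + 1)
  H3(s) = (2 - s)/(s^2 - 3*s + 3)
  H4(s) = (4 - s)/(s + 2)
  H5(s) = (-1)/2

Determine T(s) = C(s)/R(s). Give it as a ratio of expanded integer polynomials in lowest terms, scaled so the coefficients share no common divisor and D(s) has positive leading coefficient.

The answer is (-4*s^6 + 37*s^4 - 34*s^3 - 74*s^2 + 65*s + 58)/(4*s^6 - 4*s^5 - 20*s^4 + 28*s^3 + 28*s^2 - 36*s - 24).

Reasoning:
1. reduce the series chain H3, H4 gives (s^2 - 6*s + 8)/(s^3 - s^2 - 3*s + 6)
2. combine H1, H2, (H3*H4) in parallel gives (4*s^6 - 37*s^4 + 34*s^3 + 74*s^2 - 65*s - 58)/(2*s^6 - 2*s^5 - 10*s^4 + 14*s^3 + 14*s^2 - 18*s - 12)
3. multiply (H1+H2+(H3*H4)), H5 (series): this yields T(s), and no further normalization is needed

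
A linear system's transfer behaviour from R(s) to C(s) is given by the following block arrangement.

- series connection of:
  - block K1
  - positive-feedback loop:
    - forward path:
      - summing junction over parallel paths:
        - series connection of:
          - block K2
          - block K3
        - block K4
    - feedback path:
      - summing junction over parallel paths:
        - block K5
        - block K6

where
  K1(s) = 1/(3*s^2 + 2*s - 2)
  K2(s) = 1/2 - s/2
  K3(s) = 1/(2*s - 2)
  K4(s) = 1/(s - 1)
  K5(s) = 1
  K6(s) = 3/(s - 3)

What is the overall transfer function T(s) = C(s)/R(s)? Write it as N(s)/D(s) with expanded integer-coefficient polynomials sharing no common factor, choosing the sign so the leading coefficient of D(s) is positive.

The answer is (-s^2 + 8*s - 15)/(15*s^4 - 53*s^3 - 16*s^2 + 66*s - 24).

Reasoning:
Step 1: reduce the series chain K2, K3; result (-1)/4
Step 2: combine (K2*K3), K4 in parallel; result (5 - s)/(4*s - 4)
Step 3: combine K5, K6 in parallel; result s/(s - 3)
Step 4: reduce the feedback loop with forward ((K2*K3)+K4) and return (K5+K6); result (-s^2 + 8*s - 15)/(5*s^2 - 21*s + 12)
Step 5: cascade K1, [((K2*K3)+K4)/(1-((K2*K3)+K4)*(K5+K6))] - this is the overall T(s), already in the required normalized form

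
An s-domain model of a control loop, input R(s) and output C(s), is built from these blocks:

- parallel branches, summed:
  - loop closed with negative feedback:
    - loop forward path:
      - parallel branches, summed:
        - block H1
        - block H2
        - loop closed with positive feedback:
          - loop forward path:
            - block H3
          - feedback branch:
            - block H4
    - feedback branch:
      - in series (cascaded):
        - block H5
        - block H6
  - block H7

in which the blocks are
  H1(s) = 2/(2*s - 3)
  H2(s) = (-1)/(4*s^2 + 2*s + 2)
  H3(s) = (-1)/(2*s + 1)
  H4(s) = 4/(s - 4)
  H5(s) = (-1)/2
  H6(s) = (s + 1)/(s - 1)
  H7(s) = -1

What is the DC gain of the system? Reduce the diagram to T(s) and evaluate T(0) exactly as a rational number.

Reducing step by step:

[1] close the feedback loop around H3, H4 gives (4 - s)/(2*s^2 - 7*s)
[2] combine H1, H2, [H3/(1-H3*H4)] in parallel gives (8*s^4 - 12*s^3 - 30*s^2 - 51*s - 24)/(16*s^5 - 72*s^4 + 52*s^3 + 2*s^2 + 42*s)
[3] series reduction of H5, H6 gives (-s - 1)/(2*s - 2)
[4] feedback reduction of (H1+H2+[H3/(1-H3*H4)]), (H5*H6) gives (16*s^5 - 40*s^4 - 36*s^3 - 42*s^2 + 54*s + 48)/(32*s^6 - 184*s^5 + 252*s^4 - 58*s^3 + 161*s^2 - 9*s + 24)
[5] combine [(H1+H2+[H3/(1-H3*H4)])/(1+(H1+H2+[H3/(1-H3*H4)])*(H5*H6))], H7 in parallel gives (-32*s^6 + 200*s^5 - 292*s^4 + 22*s^3 - 203*s^2 + 63*s + 24)/(32*s^6 - 184*s^5 + 252*s^4 - 58*s^3 + 161*s^2 - 9*s + 24)
That last expression is T(s); at s = 0 only the constant terms survive, so T(0) = 24/24 = 1.

Answer: 1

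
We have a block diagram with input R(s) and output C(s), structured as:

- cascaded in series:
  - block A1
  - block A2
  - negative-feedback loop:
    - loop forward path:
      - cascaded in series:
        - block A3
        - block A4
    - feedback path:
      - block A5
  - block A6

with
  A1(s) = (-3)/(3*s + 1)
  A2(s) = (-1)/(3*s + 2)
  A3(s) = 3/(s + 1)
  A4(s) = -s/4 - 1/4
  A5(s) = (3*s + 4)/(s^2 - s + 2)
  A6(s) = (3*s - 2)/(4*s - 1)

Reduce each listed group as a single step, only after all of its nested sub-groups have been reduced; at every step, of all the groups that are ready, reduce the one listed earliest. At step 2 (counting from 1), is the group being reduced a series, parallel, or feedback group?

Step 1. reduce the series chain A3, A4
Step 2. collapse the loop ((A3*A4) forward, A5 return)
Step 3. multiply A1, A2, [(A3*A4)/(1+(A3*A4)*A5)], A6 (series)
Step 2 collapses a feedback group.

Answer: feedback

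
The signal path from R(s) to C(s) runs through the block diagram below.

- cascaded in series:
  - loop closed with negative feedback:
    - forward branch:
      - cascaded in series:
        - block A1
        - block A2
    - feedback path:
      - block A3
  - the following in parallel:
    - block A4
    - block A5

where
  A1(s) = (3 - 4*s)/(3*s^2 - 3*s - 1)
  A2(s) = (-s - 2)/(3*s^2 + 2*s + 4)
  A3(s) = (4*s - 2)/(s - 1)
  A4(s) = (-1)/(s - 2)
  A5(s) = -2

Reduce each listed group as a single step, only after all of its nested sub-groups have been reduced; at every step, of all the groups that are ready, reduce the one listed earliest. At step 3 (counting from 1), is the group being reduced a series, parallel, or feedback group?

Step 1. combine A1, A2 in series
Step 2. close the feedback loop around (A1*A2), A3
Step 3. reduce the parallel group A4, A5
Step 4. cascade [(A1*A2)/(1+(A1*A2)*A3)], (A4+A5)
Step 3 collapses a parallel group.

Answer: parallel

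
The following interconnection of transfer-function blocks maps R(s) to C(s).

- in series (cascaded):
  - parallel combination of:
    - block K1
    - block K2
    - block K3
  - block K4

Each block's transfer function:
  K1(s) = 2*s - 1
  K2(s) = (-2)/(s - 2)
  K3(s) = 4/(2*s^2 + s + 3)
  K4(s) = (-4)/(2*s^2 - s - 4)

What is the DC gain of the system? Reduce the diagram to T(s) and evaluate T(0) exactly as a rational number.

Step 1: combine K1, K2, K3 in parallel gives (4*s^4 - 8*s^3 + s^2 - 11*s - 8)/(2*s^3 - 3*s^2 + s - 6)
Step 2: combine (K1+K2+K3), K4 in series gives (-16*s^4 + 32*s^3 - 4*s^2 + 44*s + 32)/(4*s^5 - 8*s^4 - 3*s^3 - s^2 + 2*s + 24)
That last expression is T(s); at s = 0 only the constant terms survive, so T(0) = 32/24 = 4/3.

Final answer: 4/3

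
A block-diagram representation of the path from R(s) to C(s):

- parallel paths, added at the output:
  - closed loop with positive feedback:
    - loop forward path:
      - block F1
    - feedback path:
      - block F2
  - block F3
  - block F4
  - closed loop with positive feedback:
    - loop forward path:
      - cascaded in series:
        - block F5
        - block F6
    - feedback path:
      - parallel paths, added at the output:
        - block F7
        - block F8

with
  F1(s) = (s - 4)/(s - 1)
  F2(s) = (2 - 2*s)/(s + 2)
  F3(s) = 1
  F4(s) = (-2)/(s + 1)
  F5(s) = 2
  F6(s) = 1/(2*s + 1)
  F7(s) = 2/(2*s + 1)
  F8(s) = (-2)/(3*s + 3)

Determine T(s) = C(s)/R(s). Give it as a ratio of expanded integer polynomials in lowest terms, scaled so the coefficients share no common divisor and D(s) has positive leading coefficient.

The answer is (48*s^6 - 24*s^5 - 226*s^4 - 337*s^3 - 234*s^2 - 89*s + 106)/(36*s^6 - 147*s^4 - 81*s^3 + 141*s^2 + 81*s - 30).

Reasoning:
1. close the feedback loop around F1, F2 = (s^2 - 2*s - 8)/(3*s^2 - 9*s + 6)
2. reduce the series chain F5, F6 = 2/(2*s + 1)
3. add F7, F8 (parallel) = (2*s + 4)/(6*s^2 + 9*s + 3)
4. close the feedback loop around (F5*F6), (F7+F8) = (12*s^2 + 18*s + 6)/(12*s^3 + 24*s^2 + 11*s - 5)
5. add [F1/(1-F1*F2)], F3, F4, [(F5*F6)/(1-(F5*F6)*(F7+F8))] (parallel) - this is the overall T(s), already in the required normalized form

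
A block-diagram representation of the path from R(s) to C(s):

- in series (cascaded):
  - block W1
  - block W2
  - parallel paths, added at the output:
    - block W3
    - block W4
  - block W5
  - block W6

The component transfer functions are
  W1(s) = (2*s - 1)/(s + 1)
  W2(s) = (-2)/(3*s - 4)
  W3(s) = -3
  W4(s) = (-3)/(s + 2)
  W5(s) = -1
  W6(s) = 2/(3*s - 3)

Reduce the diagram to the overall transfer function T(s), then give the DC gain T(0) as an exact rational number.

(1) combine W3, W4 in parallel, giving (-3*s - 9)/(s + 2)
(2) series reduction of W1, W2, (W3+W4), W5, W6, giving (-8*s^2 - 20*s + 12)/(3*s^4 + 2*s^3 - 11*s^2 - 2*s + 8)
DC gain: substitute s = 0 into T(s) from step 2: T(0) = 12/8 = 3/2.

Therefore the answer is 3/2.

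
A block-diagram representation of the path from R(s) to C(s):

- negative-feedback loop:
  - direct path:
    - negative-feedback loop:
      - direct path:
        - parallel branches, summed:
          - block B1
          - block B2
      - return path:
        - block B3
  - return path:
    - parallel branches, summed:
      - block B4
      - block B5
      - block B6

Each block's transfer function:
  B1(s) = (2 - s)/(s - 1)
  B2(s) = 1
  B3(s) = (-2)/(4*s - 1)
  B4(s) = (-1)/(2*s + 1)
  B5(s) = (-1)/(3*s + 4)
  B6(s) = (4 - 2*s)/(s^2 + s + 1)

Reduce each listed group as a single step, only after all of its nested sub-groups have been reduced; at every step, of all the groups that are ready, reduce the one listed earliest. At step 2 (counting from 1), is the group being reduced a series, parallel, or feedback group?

Answer: feedback

Working:
Step 1 - parallel reduction of B1, B2
Step 2 - reduce the feedback loop with forward (B1+B2) and return B3
Step 3 - parallel reduction of B4, B5, B6
Step 4 - feedback reduction of [(B1+B2)/(1+(B1+B2)*B3)], (B4+B5+B6)
Step 2: feedback.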